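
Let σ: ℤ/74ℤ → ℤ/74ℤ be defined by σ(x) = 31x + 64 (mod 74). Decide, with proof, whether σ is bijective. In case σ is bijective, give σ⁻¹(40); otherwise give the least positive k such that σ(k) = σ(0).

4

Suppose σ(a) = σ(b) in ℤ/74ℤ. Then 31a + 64 ≡ 31b + 64 (mod 74), hence 31(a − b) ≡ 0 (mod 74).
Since gcd(31, 74) = 1, 31 is invertible modulo 74, therefore a − b ≡ 0 (mod 74), i.e. a = b.
We now compute 31⁻¹ mod 74 explicitly. Euclid's algorithm: 74 = 2·31 + 12, 31 = 2·12 + 7, 12 = 1·7 + 5, 7 = 1·5 + 2, 5 = 2·2 + 1; back-substituting gives 1 = 43·31 − 18·74, so 31⁻¹ ≡ 43 (mod 74).
For any y ∈ ℤ/74ℤ, x = 43(y − 64) mod 74 satisfies σ(x) = 31·43(y − 64) + 64 ≡ y (since 31·43 ≡ 1 mod 74). So every y has a preimage.
So σ is bijective.
Since σ is bijective, we compute σ⁻¹(40): solve 31x + 64 ≡ 40 (mod 74), i.e. 31x ≡ 50 (mod 74).
Multiplying by 31⁻¹ = 43 gives x ≡ 43·50 = 2150 = 29·74 + 4 ≡ 4 (mod 74).
Check: σ(4) = 31·4 + 64 = 188 = 2·74 + 40 ≡ 40 (mod 74).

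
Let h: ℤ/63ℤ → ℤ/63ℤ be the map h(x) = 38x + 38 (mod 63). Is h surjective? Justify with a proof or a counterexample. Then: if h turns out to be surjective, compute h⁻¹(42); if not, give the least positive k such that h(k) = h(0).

20

Since gcd(38, 63) = 1, 38 is invertible modulo 63. Euclid's algorithm: 63 = 1·38 + 25, 38 = 1·25 + 13, 25 = 1·13 + 12, 13 = 1·12 + 1; back-substituting gives 1 = 5·38 − 3·63, so 38⁻¹ ≡ 5 (mod 63).
For any y ∈ ℤ/63ℤ, x = 5(y − 38) mod 63 satisfies h(x) = 38·5(y − 38) + 38 ≡ y (since 38·5 ≡ 1 mod 63). So every y has a preimage.
Hence h is surjective.
Since h is surjective, we find h⁻¹(42): we need 38x ≡ 42 − 38 ≡ 4 (mod 63). Using 38⁻¹ = 5: x ≡ 5·4 = 20, so x = 20.
Check: h(20) = 38·20 + 38 = 798 = 12·63 + 42 ≡ 42 (mod 63).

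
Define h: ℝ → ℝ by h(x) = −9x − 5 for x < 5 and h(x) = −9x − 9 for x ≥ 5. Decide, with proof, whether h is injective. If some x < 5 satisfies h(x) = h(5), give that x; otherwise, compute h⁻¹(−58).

Both pieces are strictly decreasing (slopes −9 and −9), so each is injective on its own interval.
The left piece maps (−∞, 5) onto (−50, ∞); the right piece maps [5, ∞) onto (−∞, −54].
These images are disjoint, so no value is attained by both pieces. Thus h is injective.
Because the two images are disjoint, no x < 5 has h(x) = h(5), so we compute h⁻¹(−58): −58 lies in (−∞, −54], so solve −9x − 9 = −58: x = (−58 + 9)/(−9) = 49/9.

49/9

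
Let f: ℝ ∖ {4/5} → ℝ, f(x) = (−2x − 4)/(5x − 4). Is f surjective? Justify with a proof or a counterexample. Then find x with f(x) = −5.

If f(x) = −2/5, cross-multiplying gives 5(−2x − 4) = −2(5x − 4), which simplifies to −20 = 8 — false.  So −2/5 has no preimage and f is not surjective.
Solving f(x) = −5: cross-multiplying gives −2x − 4 = −5(5x − 4), which rearranges to 23x = 24, so x = 24/23.

24/23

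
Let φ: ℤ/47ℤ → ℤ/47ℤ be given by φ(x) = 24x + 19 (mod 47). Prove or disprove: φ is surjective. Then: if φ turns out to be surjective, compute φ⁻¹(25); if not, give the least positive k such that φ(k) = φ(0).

Recall: surjectivity means every element of the codomain has a preimage under φ.
Since gcd(24, 47) = 1, 24 is invertible modulo 47. Euclid's algorithm: 47 = 1·24 + 23, 24 = 1·23 + 1; back-substituting gives 1 = 2·24 − 1·47, so 24⁻¹ ≡ 2 (mod 47).
For any y ∈ ℤ/47ℤ, x = 2(y − 19) mod 47 satisfies φ(x) = 24·2(y − 19) + 19 ≡ y (since 24·2 ≡ 1 mod 47). So every y has a preimage.
Therefore φ is surjective.
Since φ is surjective, we find φ⁻¹(25): we need 24x ≡ 25 − 19 ≡ 6 (mod 47). Using 24⁻¹ = 2: x ≡ 2·6 = 12, so x = 12.
Check: φ(12) = 24·12 + 19 = 307 = 6·47 + 25 ≡ 25 (mod 47).

12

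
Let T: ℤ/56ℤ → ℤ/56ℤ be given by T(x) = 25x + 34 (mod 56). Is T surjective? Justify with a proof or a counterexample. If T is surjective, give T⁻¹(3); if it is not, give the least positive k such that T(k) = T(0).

By definition, surjectivity means every element of the codomain has a preimage under T.
Since gcd(25, 56) = 1, 25 is invertible modulo 56. Euclid's algorithm: 56 = 2·25 + 6, 25 = 4·6 + 1; back-substituting gives 1 = 9·25 − 4·56, so 25⁻¹ ≡ 9 (mod 56).
Then y ↦ 9(y − 34) is a two-sided inverse to T, so every y ∈ ℤ/56ℤ has a preimage.
Therefore T is surjective.
Since T is surjective, we compute T⁻¹(3): solve 25x + 34 ≡ 3 (mod 56), i.e. 25x ≡ 25 (mod 56).
Multiplying by 25⁻¹ = 9 gives x ≡ 9·25 = 225 = 4·56 + 1 ≡ 1 (mod 56).
Check: T(1) = 25·1 + 34 = 59 = 1·56 + 3 ≡ 3 (mod 56).

1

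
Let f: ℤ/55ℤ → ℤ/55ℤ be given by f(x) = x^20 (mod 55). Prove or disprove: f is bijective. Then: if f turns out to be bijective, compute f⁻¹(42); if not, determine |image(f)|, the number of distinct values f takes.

f(1) = 1^20 = 1.
f(2): Repeated squaring mod 55: 2^1 ≡ 2, 2^2 ≡ 2² = 4, 2^4 ≡ 4² = 16, 2^8 ≡ 16² = 256 ≡ 36, 2^16 ≡ 36² = 1296 ≡ 31. Since 20 = 16 + 4, 2^20 ≡ 31·16: 31·16 = 496 ≡ 1. So 2^20 ≡ 1 (mod 55).
So f(1) = f(2) = 1 while 1 ≠ 2, hence f is not injective, hence not bijective.
Since f is not bijective, we determine |image(f)|. Computing x^20 mod 55 for each x (by repeated squaring, reducing mod 55 at every step), the values f(0), f(1), …, f(54) are: 0, 1, 1, 1, 1, 45, 1, 1, 1, 1, 45, 11, 1, 1, 1, 45, 1, 1, 1, 1, 45, 1, 11, 1, 1, 45, 1, 1, 1, 1, 45, 1, 1, 11, 1, 45, 1, 1, 1, 1, 45, 1, 1, 1, 11, 45, 1, 1, 1, 1, 45, 1, 1, 1, 1.
The distinct values are {0, 1, 11, 45}; there are 4 of them.

4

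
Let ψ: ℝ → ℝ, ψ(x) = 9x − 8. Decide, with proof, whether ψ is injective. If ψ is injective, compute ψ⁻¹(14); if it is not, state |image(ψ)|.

22/9

Recall that ψ is injective when ψ(s) = ψ(t) forces s = t.
Suppose ψ(s) = ψ(t). Then 9s − 8 = 9t − 8, so 9s = 9t, so s = t.
Hence ψ is injective.
Since ψ is injective, we compute ψ⁻¹(14) = (14 + 8)/9 = 22/9.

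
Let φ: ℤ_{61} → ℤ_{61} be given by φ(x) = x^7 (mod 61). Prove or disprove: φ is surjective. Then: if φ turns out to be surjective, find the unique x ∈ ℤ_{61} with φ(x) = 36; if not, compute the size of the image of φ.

4

Since 61 is prime, the nonzero elements of ℤ_{61} form a cyclic group of order 60.
As gcd(7, 60) = 1, raising to the 7th power is a bijection on this group: if s^7 ≡ t^7 then (st^{−1})^7 = 1, and the only element of order dividing gcd(7, 60) = 1 is 1, so s = t.
With φ(0) = 0 this makes φ injective on all of ℤ_{61}, hence bijective (finite equal-size domain and codomain). In particular φ is surjective.
Since φ is surjective, we find the preimage of 36. The inverse of x ↦ x^7 on (ℤ_{61})^× is x ↦ x^43, because 7·43 = 301 = 5·60 + 1 ≡ 1 (mod 60) and x^{60} = 1 for x ≠ 0 (Fermat). So φ⁻¹(36) = 36^43 mod 61.
Repeated squaring mod 61: 36^1 ≡ 36, 36^2 ≡ 36² = 1296 ≡ 15, 36^4 ≡ 15² = 225 ≡ 42, 36^8 ≡ 42² = 1764 ≡ 56, 36^16 ≡ 56² = 3136 ≡ 25, 36^32 ≡ 25² = 625 ≡ 15. Since 43 = 32 + 8 + 2 + 1, 36^43 ≡ 15·56·15·36: 15·56 = 840 ≡ 47, then 47·15 = 705 ≡ 34, then 34·36 = 1224 ≡ 4. So 36^43 ≡ 4 (mod 61).
Hence φ⁻¹(36) = 4.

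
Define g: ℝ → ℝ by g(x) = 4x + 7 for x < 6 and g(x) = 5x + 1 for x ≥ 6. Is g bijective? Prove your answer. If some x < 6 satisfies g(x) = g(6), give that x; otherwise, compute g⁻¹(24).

17/4

Both pieces are strictly increasing (slopes 4 and 5), so each is injective on its own interval.
The left piece maps (−∞, 6) onto (−∞, 31); the right piece maps [6, ∞) onto [31, ∞).
Since 31 = 31, the images partition ℝ: g is injective and surjective, hence bijective.
Because the two images are disjoint, no x < 6 has g(x) = g(6), so we compute g⁻¹(24): 24 lies in (−∞, 31), so solve 4x + 7 = 24: x = (24 − 7)/4 = 17/4.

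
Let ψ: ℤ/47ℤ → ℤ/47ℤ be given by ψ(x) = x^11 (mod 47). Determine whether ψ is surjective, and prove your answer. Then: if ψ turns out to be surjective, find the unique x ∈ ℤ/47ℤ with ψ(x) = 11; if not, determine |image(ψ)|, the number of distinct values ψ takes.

40

Since 47 is prime, the nonzero elements of ℤ/47ℤ form a cyclic group of order 46.
As gcd(11, 46) = 1, raising to the 11th power is a bijection on this group: if u^11 ≡ v^11 then (uv^{−1})^11 = 1, and the only element of order dividing gcd(11, 46) = 1 is 1, so u = v.
With ψ(0) = 0 this makes ψ injective on all of ℤ/47ℤ, hence bijective (finite equal-size domain and codomain). In particular ψ is surjective.
Since ψ is surjective, we find the preimage of 11. The inverse of x ↦ x^11 on (ℤ/47ℤ)^× is x ↦ x^21, because 11·21 = 231 = 5·46 + 1 ≡ 1 (mod 46) and x^{46} = 1 for x ≠ 0 (Fermat). So ψ⁻¹(11) = 11^21 mod 47.
Repeated squaring mod 47: 11^1 ≡ 11, 11^2 ≡ 11² = 121 ≡ 27, 11^4 ≡ 27² = 729 ≡ 24, 11^8 ≡ 24² = 576 ≡ 12, 11^16 ≡ 12² = 144 ≡ 3. Since 21 = 16 + 4 + 1, 11^21 ≡ 3·24·11: 3·24 = 72 ≡ 25, then 25·11 = 275 ≡ 40. So 11^21 ≡ 40 (mod 47).
Hence ψ⁻¹(11) = 40.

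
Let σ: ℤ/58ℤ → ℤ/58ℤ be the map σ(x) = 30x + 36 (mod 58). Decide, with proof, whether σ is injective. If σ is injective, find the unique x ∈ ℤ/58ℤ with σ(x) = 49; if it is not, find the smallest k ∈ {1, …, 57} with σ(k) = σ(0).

29

We have gcd(30, 58) = 2 > 1. Taking a = 0 and b = 29: σ(0) = 36 and σ(29) = 30·29 + 36 = 906 ≡ 36 (mod 58).
So σ(0) = σ(29) while 0 ≠ 29, thus σ is not injective.
Since σ is not injective, we find the least positive k with σ(k) = σ(0): this means 30k ≡ 0 (mod 58), i.e. 58 ∣ 30k. Since gcd(30, 58) = 2, dividing through by 2 this holds exactly when 29 ∣ 15k, and as gcd(15, 29) = 1, exactly when 29 ∣ k.
The smallest positive such k is 29.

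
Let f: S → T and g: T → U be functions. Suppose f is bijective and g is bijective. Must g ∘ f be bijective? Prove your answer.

Injectivity: if g(f(a)) = g(f(b)) then f(a) = f(b) (g injective) so a = b (f injective).
Surjectivity: for c ∈ U pick b with g(b) = c, then a with f(a) = b; then (g ∘ f)(a) = c.
Therefore g ∘ f is bijective.

bijective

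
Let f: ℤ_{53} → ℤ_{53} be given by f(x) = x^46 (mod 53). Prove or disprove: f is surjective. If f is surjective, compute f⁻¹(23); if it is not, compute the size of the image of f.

f(26): Repeated squaring mod 53: 26^1 ≡ 26, 26^2 ≡ 26² = 676 ≡ 40, 26^4 ≡ 40² = 1600 ≡ 10, 26^8 ≡ 10² = 100 ≡ 47, 26^16 ≡ 47² = 2209 ≡ 36, 26^32 ≡ 36² = 1296 ≡ 24. Since 46 = 32 + 8 + 4 + 2, 26^46 ≡ 24·47·10·40: 24·47 = 1128 ≡ 15, then 15·10 = 150 ≡ 44, then 44·40 = 1760 ≡ 11. So 26^46 ≡ 11 (mod 53).
f(27): Repeated squaring mod 53: 27^1 ≡ 27, 27^2 ≡ 27² = 729 ≡ 40, 27^4 ≡ 40² = 1600 ≡ 10, 27^8 ≡ 10² = 100 ≡ 47, 27^16 ≡ 47² = 2209 ≡ 36, 27^32 ≡ 36² = 1296 ≡ 24. Since 46 = 32 + 8 + 4 + 2, 27^46 ≡ 24·47·10·40: 24·47 = 1128 ≡ 15, then 15·10 = 150 ≡ 44, then 44·40 = 1760 ≡ 11. So 27^46 ≡ 11 (mod 53).
So f(26) = f(27) = 11 while 26 ≠ 27, thus f is not injective.
A non-injective map from the 53-element set ℤ_{53} to itself takes at most 52 distinct values, so it cannot be surjective. Hence f is not surjective.
Since f is not surjective, we determine |image(f)|. Computing x^46 mod 53 for each x (by repeated squaring, reducing mod 53 at every step), the values f(0), f(1), …, f(52) are: 0, 1, 29, 4, 46, 37, 10, 24, 9, 16, 13, 28, 25, 15, 7, 42, 49, 47, 40, 38, 6, 43, 17, 52, 36, 44, 11, 11, 44, 36, 52, 17, 43, 6, 38, 40, 47, 49, 42, 7, 15, 25, 28, 13, 16, 9, 24, 10, 37, 46, 4, 29, 1.
The distinct values are {0, 1, 4, 6, 7, 9, 10, 11, 13, 15, 16, 17, 24, 25, 28, 29, 36, 37, 38, 40, 42, 43, 44, 46, 47, 49, 52}; there are 27 of them.

27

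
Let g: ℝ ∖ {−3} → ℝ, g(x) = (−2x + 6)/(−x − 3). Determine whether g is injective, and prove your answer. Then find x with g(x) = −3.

Suppose g(x_1) = g(x_2). Cross-multiplying: (−2x_1 + 6)(−x_2 − 3) = (−2x_2 + 6)(−x_1 − 3).
Expanding both sides and cancelling the symmetric terms leaves 12·(x_1 − x_2) = 0. Since 12 ≠ 0, x_1 = x_2. Hence g is injective.
Solving g(x) = −3: cross-multiplying gives −2x + 6 = −3(−x − 3), which rearranges to −5x = 3, so x = −3/5.

-3/5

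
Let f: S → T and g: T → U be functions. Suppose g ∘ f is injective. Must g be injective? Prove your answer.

not injective

No. Take S = {1, 2, 3}, T = {1, 2, 3, 4, 5}, U = {1, 2, 3, 4, 5}, f(a) = a for each a ∈ S, and g(b) = 4 if b ∈ {4, 5} else g(b) = b.
Then g ∘ f = f is injective (S ⊂ T and f is the inclusion), but g(4) = g(5) = 4 with 4 ≠ 5, so g is not injective.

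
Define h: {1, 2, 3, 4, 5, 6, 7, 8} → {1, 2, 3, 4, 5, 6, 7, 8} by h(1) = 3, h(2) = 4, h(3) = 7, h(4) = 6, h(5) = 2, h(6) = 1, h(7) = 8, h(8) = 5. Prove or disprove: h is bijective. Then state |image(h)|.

8

The values 3, 4, 7, 6, 2, 1, 8, 5 are a permutation of {1, 2, 3, 4, 5, 6, 7, 8}: each element appears exactly once.
So h is injective and surjective, hence bijective.
The image of h is {1, 2, 3, 4, 5, 6, 7, 8}, which has 8 elements.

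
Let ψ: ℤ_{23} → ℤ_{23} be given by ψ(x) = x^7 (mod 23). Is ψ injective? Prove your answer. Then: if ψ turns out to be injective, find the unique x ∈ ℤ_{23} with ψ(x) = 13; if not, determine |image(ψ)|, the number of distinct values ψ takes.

2

Since 23 is prime, the nonzero elements of ℤ_{23} form a cyclic group of order 22.
As gcd(7, 22) = 1, raising to the 7th power is a bijection on this group: if s^7 ≡ t^7 then (st^{−1})^7 = 1, and the only element of order dividing gcd(7, 22) = 1 is 1, so s = t.
With ψ(0) = 0 this makes ψ injective on all of ℤ_{23}, hence bijective (finite equal-size domain and codomain). In particular ψ is injective.
Since ψ is injective, we find the preimage of 13. The inverse of x ↦ x^7 on (ℤ_{23})^× is x ↦ x^19, because 7·19 = 133 = 6·22 + 1 ≡ 1 (mod 22) and x^{22} = 1 for x ≠ 0 (Fermat). So ψ⁻¹(13) = 13^19 mod 23.
Repeated squaring mod 23: 13^1 ≡ 13, 13^2 ≡ 13² = 169 ≡ 8, 13^4 ≡ 8² = 64 ≡ 18, 13^8 ≡ 18² = 324 ≡ 2, 13^16 ≡ 2² = 4. Since 19 = 16 + 2 + 1, 13^19 ≡ 4·8·13: 4·8 = 32 ≡ 9, then 9·13 = 117 ≡ 2. So 13^19 ≡ 2 (mod 23).
Hence ψ⁻¹(13) = 2.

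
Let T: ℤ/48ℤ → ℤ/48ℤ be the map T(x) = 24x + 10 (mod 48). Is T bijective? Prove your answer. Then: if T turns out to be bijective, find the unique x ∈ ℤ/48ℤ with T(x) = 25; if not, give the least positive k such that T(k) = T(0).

We have gcd(24, 48) = 24 > 1. Taking u = 0 and v = 2: T(0) = 10 and T(2) = 24·2 + 10 = 58 ≡ 10 (mod 48).
So T(0) = T(2) while 0 ≠ 2, thus T is not injective, hence not bijective.
Since T is not bijective, we find the least positive k with T(k) = T(0): this means 24k ≡ 0 (mod 48), i.e. 48 ∣ 24k. Since gcd(24, 48) = 24, dividing through by 24 this holds exactly when 2 ∣ k.
The smallest positive such k is 2.

2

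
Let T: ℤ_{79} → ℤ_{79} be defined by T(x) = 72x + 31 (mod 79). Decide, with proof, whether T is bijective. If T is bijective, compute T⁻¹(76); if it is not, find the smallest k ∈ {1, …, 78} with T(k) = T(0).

50

If T(u) = T(v), then 72u ≡ 72v (mod 79). Because gcd(72, 79) = 1, we may cancel 72 to get u ≡ v (mod 79).
We now compute 72⁻¹ mod 79 explicitly. Euclid's algorithm: 79 = 1·72 + 7, 72 = 10·7 + 2, 7 = 3·2 + 1; back-substituting gives 1 = 45·72 − 41·79, so 72⁻¹ ≡ 45 (mod 79).
For any y ∈ ℤ_{79}, x = 45(y − 31) mod 79 satisfies T(x) = 72·45(y − 31) + 31 ≡ y (since 72·45 ≡ 1 mod 79). So every y has a preimage.
Thus T is bijective.
Since T is bijective, we find T⁻¹(76): we need 72x ≡ 76 − 31 ≡ 45 (mod 79). Using 72⁻¹ = 45: x ≡ 45·45 = 2025 = 25·79 + 50, so x = 50.
Check: T(50) = 72·50 + 31 = 3631 = 45·79 + 76 ≡ 76 (mod 79).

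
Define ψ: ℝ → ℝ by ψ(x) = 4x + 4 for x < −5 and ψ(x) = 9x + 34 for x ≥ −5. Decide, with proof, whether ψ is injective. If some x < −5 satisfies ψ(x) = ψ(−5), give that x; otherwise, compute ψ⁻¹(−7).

Both pieces are strictly increasing (slopes 4 and 9), so each is injective on its own interval.
The left piece maps (−∞, −5) onto (−∞, −16); the right piece maps [−5, ∞) onto [−11, ∞).
These images are disjoint, so no value is attained by both pieces. Thus ψ is injective.
Because the two images are disjoint, no x < −5 has ψ(x) = ψ(−5), so we compute ψ⁻¹(−7): −7 lies in [−11, ∞), so solve 9x + 34 = −7: x = (−7 − 34)/9 = −41/9.

-41/9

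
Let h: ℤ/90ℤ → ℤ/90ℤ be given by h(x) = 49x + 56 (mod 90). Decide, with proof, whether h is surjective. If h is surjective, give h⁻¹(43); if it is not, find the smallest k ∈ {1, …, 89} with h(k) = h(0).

53

By definition, h is surjective if every y in the codomain equals h(x) for some x in the domain.
Since gcd(49, 90) = 1, 49 is invertible modulo 90. Euclid's algorithm: 90 = 1·49 + 41, 49 = 1·41 + 8, 41 = 5·8 + 1; back-substituting gives 1 = 79·49 − 43·90, so 49⁻¹ ≡ 79 (mod 90).
Then y ↦ 79(y − 56) is a two-sided inverse to h, so every y ∈ ℤ/90ℤ has a preimage.
So h is surjective.
Since h is surjective, we find h⁻¹(43): we need 49x ≡ 43 − 56 ≡ 77 (mod 90). Using 49⁻¹ = 79: x ≡ 79·77 = 6083 = 67·90 + 53, so x = 53.
Check: h(53) = 49·53 + 56 = 2653 = 29·90 + 43 ≡ 43 (mod 90).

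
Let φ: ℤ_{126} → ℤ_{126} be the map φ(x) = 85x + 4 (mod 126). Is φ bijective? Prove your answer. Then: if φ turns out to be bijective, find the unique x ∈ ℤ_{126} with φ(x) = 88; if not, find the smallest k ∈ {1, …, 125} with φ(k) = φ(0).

If φ(a) = φ(b), then 85a ≡ 85b (mod 126). Because gcd(85, 126) = 1, we may cancel 85 to get a ≡ b (mod 126).
We now compute 85⁻¹ mod 126 explicitly. Euclid's algorithm: 126 = 1·85 + 41, 85 = 2·41 + 3, 41 = 13·3 + 2, 3 = 1·2 + 1; back-substituting gives 1 = 43·85 − 29·126, so 85⁻¹ ≡ 43 (mod 126).
For any y ∈ ℤ_{126}, x = 43(y − 4) mod 126 satisfies φ(x) = 85·43(y − 4) + 4 ≡ y (since 85·43 ≡ 1 mod 126). So every y has a preimage.
So φ is bijective.
Since φ is bijective, we compute φ⁻¹(88): solve 85x + 4 ≡ 88 (mod 126), i.e. 85x ≡ 84 (mod 126).
Multiplying by 85⁻¹ = 43 gives x ≡ 43·84 = 3612 = 28·126 + 84 ≡ 84 (mod 126).
Check: φ(84) = 85·84 + 4 = 7144 = 56·126 + 88 ≡ 88 (mod 126).

84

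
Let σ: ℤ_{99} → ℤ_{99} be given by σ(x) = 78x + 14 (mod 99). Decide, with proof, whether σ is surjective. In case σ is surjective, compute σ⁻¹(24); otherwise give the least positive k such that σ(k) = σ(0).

33

Since gcd(78, 99) = 3, we have 78x ≡ 0 (mod 3) for all x, so σ(x) ≡ 2 (mod 3).
But 0 ≢ 2 (mod 3), so 0 ∈ ℤ_{99} has no preimage. Hence σ is not surjective.
Since σ is not surjective, we find the least positive k with σ(k) = σ(0): this means 78k ≡ 0 (mod 99), i.e. 99 ∣ 78k. Since gcd(78, 99) = 3, dividing through by 3 this holds exactly when 33 ∣ 26k, and as gcd(26, 33) = 1, exactly when 33 ∣ k.
The smallest positive such k is 33.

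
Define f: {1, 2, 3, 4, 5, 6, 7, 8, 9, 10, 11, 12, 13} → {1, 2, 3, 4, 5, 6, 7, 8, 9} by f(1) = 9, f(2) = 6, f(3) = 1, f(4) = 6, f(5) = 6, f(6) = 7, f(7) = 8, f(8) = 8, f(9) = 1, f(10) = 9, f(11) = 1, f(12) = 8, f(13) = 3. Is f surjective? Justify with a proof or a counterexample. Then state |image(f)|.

No element maps to 2, so f is not surjective.
The image of f is {1, 3, 6, 7, 8, 9}, which has 6 elements.

6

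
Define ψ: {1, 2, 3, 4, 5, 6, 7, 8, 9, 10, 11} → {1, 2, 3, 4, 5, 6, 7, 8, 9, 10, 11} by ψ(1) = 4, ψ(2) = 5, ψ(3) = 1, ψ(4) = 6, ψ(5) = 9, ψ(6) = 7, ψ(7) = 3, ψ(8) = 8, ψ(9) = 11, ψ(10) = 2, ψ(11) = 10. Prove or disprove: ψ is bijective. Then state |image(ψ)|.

11

The values 4, 5, 1, 6, 9, 7, 3, 8, 11, 2, 10 are a permutation of {1, 2, 3, 4, 5, 6, 7, 8, 9, 10, 11}: each element appears exactly once.
So ψ is injective and surjective, hence bijective.
The image of ψ is {1, 2, 3, 4, 5, 6, 7, 8, 9, 10, 11}, which has 11 elements.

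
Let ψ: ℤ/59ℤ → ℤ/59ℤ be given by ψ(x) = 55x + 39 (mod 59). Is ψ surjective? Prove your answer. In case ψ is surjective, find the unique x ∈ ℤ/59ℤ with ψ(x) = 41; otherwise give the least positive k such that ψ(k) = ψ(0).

29

Since gcd(55, 59) = 1, 55 is invertible modulo 59. Euclid's algorithm: 59 = 1·55 + 4, 55 = 13·4 + 3, 4 = 1·3 + 1; back-substituting gives 1 = 44·55 − 41·59, so 55⁻¹ ≡ 44 (mod 59).
For any y ∈ ℤ/59ℤ, x = 44(y − 39) mod 59 satisfies ψ(x) = 55·44(y − 39) + 39 ≡ y (since 55·44 ≡ 1 mod 59). So every y has a preimage.
Thus ψ is surjective.
Since ψ is surjective, we find ψ⁻¹(41): we need 55x ≡ 41 − 39 ≡ 2 (mod 59). Using 55⁻¹ = 44: x ≡ 44·2 = 88 = 1·59 + 29, so x = 29.
Check: ψ(29) = 55·29 + 39 = 1634 = 27·59 + 41 ≡ 41 (mod 59).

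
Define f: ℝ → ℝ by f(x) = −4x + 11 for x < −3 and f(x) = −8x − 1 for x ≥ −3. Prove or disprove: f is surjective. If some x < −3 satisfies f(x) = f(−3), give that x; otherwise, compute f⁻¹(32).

Both pieces are strictly decreasing (slopes −4 and −8), so each is injective on its own interval.
The left piece maps (−∞, −3) onto (23, ∞); the right piece maps [−3, ∞) onto (−∞, 23].
These images together cover ℝ, so f is surjective.
Because the two images are disjoint, no x < −3 has f(x) = f(−3), so we compute f⁻¹(32): 32 lies in (23, ∞), so solve −4x + 11 = 32: x = (32 − 11)/(−4) = −21/4.

-21/4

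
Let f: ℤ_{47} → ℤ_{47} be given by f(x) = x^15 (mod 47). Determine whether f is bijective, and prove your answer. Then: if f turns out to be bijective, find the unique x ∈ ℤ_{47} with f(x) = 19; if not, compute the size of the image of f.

Since 47 is prime, the nonzero elements of ℤ_{47} form a cyclic group of order 46.
As gcd(15, 46) = 1, raising to the 15th power is a bijection on this group: if x_1^15 ≡ x_2^15 then (x_1x_2^{−1})^15 = 1, and the only element of order dividing gcd(15, 46) = 1 is 1, so x_1 = x_2.
With f(0) = 0 this makes f injective on all of ℤ_{47}, hence bijective (finite equal-size domain and codomain). In particular f is bijective.
Since f is bijective, we find the preimage of 19. The inverse of x ↦ x^15 on (ℤ_{47})^× is x ↦ x^43, because 15·43 = 645 = 14·46 + 1 ≡ 1 (mod 46) and x^{46} = 1 for x ≠ 0 (Fermat). So f⁻¹(19) = 19^43 mod 47.
Repeated squaring mod 47: 19^1 ≡ 19, 19^2 ≡ 19² = 361 ≡ 32, 19^4 ≡ 32² = 1024 ≡ 37, 19^8 ≡ 37² = 1369 ≡ 6, 19^16 ≡ 6² = 36, 19^32 ≡ 36² = 1296 ≡ 27. Since 43 = 32 + 8 + 2 + 1, 19^43 ≡ 27·6·32·19: 27·6 = 162 ≡ 21, then 21·32 = 672 ≡ 14, then 14·19 = 266 ≡ 31. So 19^43 ≡ 31 (mod 47).
Hence f⁻¹(19) = 31.

31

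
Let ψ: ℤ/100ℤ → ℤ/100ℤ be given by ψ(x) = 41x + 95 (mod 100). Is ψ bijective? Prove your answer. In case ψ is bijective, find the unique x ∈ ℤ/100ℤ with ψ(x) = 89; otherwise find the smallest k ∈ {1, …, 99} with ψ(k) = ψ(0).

Suppose ψ(a) = ψ(b) in ℤ/100ℤ. Then 41a + 95 ≡ 41b + 95 (mod 100), hence 41(a − b) ≡ 0 (mod 100).
Since gcd(41, 100) = 1, 41 is invertible modulo 100, hence a − b ≡ 0 (mod 100), i.e. a = b.
We now compute 41⁻¹ mod 100 explicitly. Euclid's algorithm: 100 = 2·41 + 18, 41 = 2·18 + 5, 18 = 3·5 + 3, 5 = 1·3 + 2, 3 = 1·2 + 1; back-substituting gives 1 = 61·41 − 25·100, so 41⁻¹ ≡ 61 (mod 100).
Then y ↦ 61(y − 95) is a two-sided inverse to ψ, so every y ∈ ℤ/100ℤ has a preimage.
Therefore ψ is bijective.
Since ψ is bijective, we find ψ⁻¹(89): we need 41x ≡ 89 − 95 ≡ 94 (mod 100). Using 41⁻¹ = 61: x ≡ 61·94 = 5734 = 57·100 + 34, so x = 34.
Check: ψ(34) = 41·34 + 95 = 1489 = 14·100 + 89 ≡ 89 (mod 100).

34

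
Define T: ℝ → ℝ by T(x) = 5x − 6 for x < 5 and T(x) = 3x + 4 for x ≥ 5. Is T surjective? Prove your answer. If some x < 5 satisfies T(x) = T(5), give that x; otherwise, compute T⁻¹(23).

Both pieces are strictly increasing (slopes 5 and 3), so each is injective on its own interval.
The left piece maps (−∞, 5) onto (−∞, 19); the right piece maps [5, ∞) onto [19, ∞).
These images together cover ℝ, so T is surjective.
Because the two images are disjoint, no x < 5 has T(x) = T(5), so we compute T⁻¹(23): 23 lies in [19, ∞), so solve 3x + 4 = 23: x = (23 − 4)/3 = 19/3.

19/3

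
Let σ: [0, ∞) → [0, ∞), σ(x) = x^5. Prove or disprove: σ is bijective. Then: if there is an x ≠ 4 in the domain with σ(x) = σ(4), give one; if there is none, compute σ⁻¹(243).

On [0, ∞), x ↦ x^5 is strictly increasing (injective) and for any y ∈ [0, ∞) the 5th root y^{1/5} lies in [0, ∞) (surjective). So σ is bijective.
Since x ↦ x^5 is strictly increasing on [0, ∞), it is injective there, so no x ≠ 4 in the domain has σ(x) = σ(4). We therefore compute σ⁻¹(243) = 243^{1/5} = 3 (indeed 3^5 = 243).

3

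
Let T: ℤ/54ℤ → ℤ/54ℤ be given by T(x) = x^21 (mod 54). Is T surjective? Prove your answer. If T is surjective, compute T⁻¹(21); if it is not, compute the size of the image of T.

T(0) = 0^21 = 0.
T(6): Repeated squaring mod 54: 6^1 ≡ 6, 6^2 ≡ 6² = 36, 6^4 ≡ 36² = 1296 ≡ 0, 6^8 ≡ 0² = 0, 6^16 ≡ 0² = 0. Since 21 = 16 + 4 + 1, 6^21 ≡ 0·0·6: 0·0 = 0, then 0·6 = 0. So 6^21 ≡ 0 (mod 54).
So T(0) = T(6) = 0 while 0 ≠ 6, therefore T is not injective.
A non-injective map from the 54-element set ℤ/54ℤ to itself takes at most 53 distinct values, so it cannot be surjective. Hence T is not surjective.
Since T is not surjective, we determine |image(T)|. Computing x^21 mod 54 for each x (by repeated squaring, reducing mod 54 at every step), the values T(0), T(1), …, T(53) are: 0, 1, 8, 27, 10, 17, 0, 19, 26, 27, 28, 35, 0, 37, 44, 27, 46, 53, 0, 1, 8, 27, 10, 17, 0, 19, 26, 27, 28, 35, 0, 37, 44, 27, 46, 53, 0, 1, 8, 27, 10, 17, 0, 19, 26, 27, 28, 35, 0, 37, 44, 27, 46, 53.
The distinct values are {0, 1, 8, 10, 17, 19, 26, 27, 28, 35, 37, 44, 46, 53}; there are 14 of them.

14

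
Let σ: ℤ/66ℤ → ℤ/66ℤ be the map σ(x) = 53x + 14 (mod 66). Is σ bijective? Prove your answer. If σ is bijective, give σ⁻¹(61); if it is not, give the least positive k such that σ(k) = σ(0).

Suppose σ(x_1) = σ(x_2) in ℤ/66ℤ. Then 53x_1 + 14 ≡ 53x_2 + 14 (mod 66), thus 53(x_1 − x_2) ≡ 0 (mod 66).
Since gcd(53, 66) = 1, 53 is invertible modulo 66, therefore x_1 − x_2 ≡ 0 (mod 66), i.e. x_1 = x_2.
We now compute 53⁻¹ mod 66 explicitly. Euclid's algorithm: 66 = 1·53 + 13, 53 = 4·13 + 1; back-substituting gives 1 = 5·53 − 4·66, so 53⁻¹ ≡ 5 (mod 66).
Then y ↦ 5(y − 14) is a two-sided inverse to σ, so every y ∈ ℤ/66ℤ has a preimage.
Hence σ is bijective.
Since σ is bijective, we compute σ⁻¹(61): solve 53x + 14 ≡ 61 (mod 66), i.e. 53x ≡ 47 (mod 66).
Multiplying by 53⁻¹ = 5 gives x ≡ 5·47 = 235 = 3·66 + 37 ≡ 37 (mod 66).
Check: σ(37) = 53·37 + 14 = 1975 = 29·66 + 61 ≡ 61 (mod 66).

37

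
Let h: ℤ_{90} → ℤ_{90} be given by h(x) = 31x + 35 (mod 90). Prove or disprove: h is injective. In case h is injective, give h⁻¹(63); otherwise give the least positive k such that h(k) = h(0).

Recall: injectivity means: for all x_1, x_2 in the domain, h(x_1) = h(x_2) implies x_1 = x_2.
If h(x_1) = h(x_2), then 31x_1 ≡ 31x_2 (mod 90). Because gcd(31, 90) = 1, we may cancel 31 to get x_1 ≡ x_2 (mod 90).
Thus h is injective.
We now compute 31⁻¹ mod 90 explicitly. Euclid's algorithm: 90 = 2·31 + 28, 31 = 1·28 + 3, 28 = 9·3 + 1; back-substituting gives 1 = 61·31 − 21·90, so 31⁻¹ ≡ 61 (mod 90).
Since h is injective, we find h⁻¹(63): we need 31x ≡ 63 − 35 ≡ 28 (mod 90). Using 31⁻¹ = 61: x ≡ 61·28 = 1708 = 18·90 + 88, so x = 88.
Check: h(88) = 31·88 + 35 = 2763 = 30·90 + 63 ≡ 63 (mod 90).

88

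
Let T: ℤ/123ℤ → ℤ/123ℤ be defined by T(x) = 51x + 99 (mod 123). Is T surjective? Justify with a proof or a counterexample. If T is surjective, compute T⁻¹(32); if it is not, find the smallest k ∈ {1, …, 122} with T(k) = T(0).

Since gcd(51, 123) = 3, we have 51x ≡ 0 (mod 3) for all x, so T(x) ≡ 0 (mod 3).
But 1 ≢ 0 (mod 3), so 1 ∈ ℤ/123ℤ has no preimage. Therefore T is not surjective.
Since T is not surjective, we find the least positive k with T(k) = T(0): this means 51k ≡ 0 (mod 123), i.e. 123 ∣ 51k. Since gcd(51, 123) = 3, dividing through by 3 this holds exactly when 41 ∣ 17k, and as gcd(17, 41) = 1, exactly when 41 ∣ k.
The smallest positive such k is 41.

41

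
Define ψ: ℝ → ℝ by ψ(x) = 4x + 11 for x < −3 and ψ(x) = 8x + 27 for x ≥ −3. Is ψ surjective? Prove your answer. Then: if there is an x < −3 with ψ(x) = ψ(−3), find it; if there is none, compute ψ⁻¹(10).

Both pieces are strictly increasing (slopes 4 and 8), so each is injective on its own interval.
The left piece maps (−∞, −3) onto (−∞, −1); the right piece maps [−3, ∞) onto [3, ∞).
The union (−∞, −1) ∪ [3, ∞) omits the interval between −1 and 3; in particular −1 has no preimage. So ψ is not surjective.
Because the two images are disjoint, no x < −3 has ψ(x) = ψ(−3), so we compute ψ⁻¹(10): 10 lies in [3, ∞), so solve 8x + 27 = 10: x = (10 − 27)/8 = −17/8.

-17/8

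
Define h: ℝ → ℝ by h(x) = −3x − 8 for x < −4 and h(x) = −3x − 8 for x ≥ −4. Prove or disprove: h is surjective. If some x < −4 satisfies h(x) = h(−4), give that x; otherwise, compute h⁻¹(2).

Both pieces are strictly decreasing (slopes −3 and −3), so each is injective on its own interval.
The left piece maps (−∞, −4) onto (4, ∞); the right piece maps [−4, ∞) onto (−∞, 4].
These images together cover ℝ, so h is surjective.
Because the two images are disjoint, no x < −4 has h(x) = h(−4), so we compute h⁻¹(2): 2 lies in (−∞, 4], so solve −3x − 8 = 2: x = (2 + 8)/(−3) = −10/3.

-10/3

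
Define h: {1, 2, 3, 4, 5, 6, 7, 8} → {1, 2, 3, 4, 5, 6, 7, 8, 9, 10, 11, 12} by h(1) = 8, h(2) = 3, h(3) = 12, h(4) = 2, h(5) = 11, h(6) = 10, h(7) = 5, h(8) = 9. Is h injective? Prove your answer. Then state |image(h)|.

The values h(1), …, h(8) are 8, 3, 12, 2, 11, 10, 5, 9 — all distinct.
So h(s) = h(t) only when s = t, and h is injective.
The image of h is {2, 3, 5, 8, 9, 10, 11, 12}, which has 8 elements.

8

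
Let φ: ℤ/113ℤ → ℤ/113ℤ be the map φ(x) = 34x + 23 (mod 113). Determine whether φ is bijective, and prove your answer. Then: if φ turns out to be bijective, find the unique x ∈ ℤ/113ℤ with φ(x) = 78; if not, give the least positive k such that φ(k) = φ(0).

98

If φ(u) = φ(v), then 34u ≡ 34v (mod 113). Because gcd(34, 113) = 1, we may cancel 34 to get u ≡ v (mod 113).
We now compute 34⁻¹ mod 113 explicitly. Euclid's algorithm: 113 = 3·34 + 11, 34 = 3·11 + 1; back-substituting gives 1 = 10·34 − 3·113, so 34⁻¹ ≡ 10 (mod 113).
For any y ∈ ℤ/113ℤ, x = 10(y − 23) mod 113 satisfies φ(x) = 34·10(y − 23) + 23 ≡ y (since 34·10 ≡ 1 mod 113). So every y has a preimage.
So φ is bijective.
Since φ is bijective, we find φ⁻¹(78): we need 34x ≡ 78 − 23 ≡ 55 (mod 113). Using 34⁻¹ = 10: x ≡ 10·55 = 550 = 4·113 + 98, so x = 98.
Check: φ(98) = 34·98 + 23 = 3355 = 29·113 + 78 ≡ 78 (mod 113).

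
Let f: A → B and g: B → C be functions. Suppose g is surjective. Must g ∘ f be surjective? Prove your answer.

not surjective

No. Take A = {1}, B = C = {1, 2, 3, 4}, f(1) = 1, and g = identity (surjective).
Then (g ∘ f)(1) = 1, and 4 ∈ C has no preimage under g ∘ f, so g ∘ f is not surjective.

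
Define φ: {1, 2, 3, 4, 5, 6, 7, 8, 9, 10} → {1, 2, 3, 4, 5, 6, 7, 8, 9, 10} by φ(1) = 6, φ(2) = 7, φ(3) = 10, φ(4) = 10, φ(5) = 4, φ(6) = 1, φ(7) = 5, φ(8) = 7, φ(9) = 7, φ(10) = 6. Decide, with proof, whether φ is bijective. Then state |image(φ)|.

φ(3) = 10 = φ(4) with 3 ≠ 4, so φ is not injective, hence not bijective.
The image of φ is {1, 4, 5, 6, 7, 10}, which has 6 elements.

6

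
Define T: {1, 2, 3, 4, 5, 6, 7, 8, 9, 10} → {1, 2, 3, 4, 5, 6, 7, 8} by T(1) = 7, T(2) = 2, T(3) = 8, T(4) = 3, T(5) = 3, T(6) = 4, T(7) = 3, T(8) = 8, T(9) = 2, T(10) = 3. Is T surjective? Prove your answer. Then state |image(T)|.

5

No element maps to 1, so T is not surjective.
The image of T is {2, 3, 4, 7, 8}, which has 5 elements.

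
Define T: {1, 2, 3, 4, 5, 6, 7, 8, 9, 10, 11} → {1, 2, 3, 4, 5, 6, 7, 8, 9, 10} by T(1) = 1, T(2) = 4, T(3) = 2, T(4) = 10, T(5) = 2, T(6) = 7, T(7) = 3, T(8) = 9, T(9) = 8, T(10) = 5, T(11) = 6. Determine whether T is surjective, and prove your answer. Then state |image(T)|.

Every element of the codomain has a preimage: 1 = T(1), 2 = T(3), 3 = T(7), 4 = T(2), 5 = T(10), 6 = T(11), 7 = T(6), 8 = T(9), 9 = T(8), 10 = T(4).
So T is surjective.
The image of T is {1, 2, 3, 4, 5, 6, 7, 8, 9, 10}, which has 10 elements.

10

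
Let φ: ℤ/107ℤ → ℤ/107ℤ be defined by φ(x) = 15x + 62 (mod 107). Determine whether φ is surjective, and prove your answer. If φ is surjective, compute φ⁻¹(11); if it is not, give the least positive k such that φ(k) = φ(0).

Since gcd(15, 107) = 1, 15 is invertible modulo 107. Euclid's algorithm: 107 = 7·15 + 2, 15 = 7·2 + 1; back-substituting gives 1 = 50·15 − 7·107, so 15⁻¹ ≡ 50 (mod 107).
Then y ↦ 50(y − 62) is a two-sided inverse to φ, so every y ∈ ℤ/107ℤ has a preimage.
Therefore φ is surjective.
Since φ is surjective, we find φ⁻¹(11): we need 15x ≡ 11 − 62 ≡ 56 (mod 107). Using 15⁻¹ = 50: x ≡ 50·56 = 2800 = 26·107 + 18, so x = 18.
Check: φ(18) = 15·18 + 62 = 332 = 3·107 + 11 ≡ 11 (mod 107).

18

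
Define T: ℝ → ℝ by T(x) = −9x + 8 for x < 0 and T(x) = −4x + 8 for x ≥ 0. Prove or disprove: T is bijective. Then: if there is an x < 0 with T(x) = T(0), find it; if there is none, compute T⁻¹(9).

-1/9

Both pieces are strictly decreasing (slopes −9 and −4), so each is injective on its own interval.
The left piece maps (−∞, 0) onto (8, ∞); the right piece maps [0, ∞) onto (−∞, 8].
Since 8 = 8, the images partition ℝ: T is injective and surjective, hence bijective.
Because the two images are disjoint, no x < 0 has T(x) = T(0), so we compute T⁻¹(9): 9 lies in (8, ∞), so solve −9x + 8 = 9: x = (9 − 8)/(−9) = −1/9.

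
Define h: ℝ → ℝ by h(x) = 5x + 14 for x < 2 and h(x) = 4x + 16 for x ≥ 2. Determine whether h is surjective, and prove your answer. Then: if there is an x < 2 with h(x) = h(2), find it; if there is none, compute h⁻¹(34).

Both pieces are strictly increasing (slopes 5 and 4), so each is injective on its own interval.
The left piece maps (−∞, 2) onto (−∞, 24); the right piece maps [2, ∞) onto [24, ∞).
These images together cover ℝ, so h is surjective.
Because the two images are disjoint, no x < 2 has h(x) = h(2), so we compute h⁻¹(34): 34 lies in [24, ∞), so solve 4x + 16 = 34: x = (34 − 16)/4 = 9/2.

9/2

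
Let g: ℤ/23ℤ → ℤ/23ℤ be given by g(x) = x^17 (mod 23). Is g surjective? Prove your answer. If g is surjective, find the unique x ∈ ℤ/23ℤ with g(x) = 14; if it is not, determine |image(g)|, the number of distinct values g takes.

Since 23 is prime, the nonzero elements of ℤ/23ℤ form a cyclic group of order 22.
As gcd(17, 22) = 1, raising to the 17th power is a bijection on this group: if a^17 ≡ b^17 then (ab^{−1})^17 = 1, and the only element of order dividing gcd(17, 22) = 1 is 1, so a = b.
With g(0) = 0 this makes g injective on all of ℤ/23ℤ, hence bijective (finite equal-size domain and codomain). In particular g is surjective.
Since g is surjective, we find the preimage of 14. The inverse of x ↦ x^17 on (ℤ/23ℤ)^× is x ↦ x^13, because 17·13 = 221 = 10·22 + 1 ≡ 1 (mod 22) and x^{22} = 1 for x ≠ 0 (Fermat). So g⁻¹(14) = 14^13 mod 23.
Repeated squaring mod 23: 14^1 ≡ 14, 14^2 ≡ 14² = 196 ≡ 12, 14^4 ≡ 12² = 144 ≡ 6, 14^8 ≡ 6² = 36 ≡ 13. Since 13 = 8 + 4 + 1, 14^13 ≡ 13·6·14: 13·6 = 78 ≡ 9, then 9·14 = 126 ≡ 11. So 14^13 ≡ 11 (mod 23).
Hence g⁻¹(14) = 11.

11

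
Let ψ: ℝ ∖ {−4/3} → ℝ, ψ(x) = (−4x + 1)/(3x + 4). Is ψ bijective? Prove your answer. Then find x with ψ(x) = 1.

If ψ(x) = −4/3, cross-multiplying gives 3(−4x + 1) = −4(3x + 4), which simplifies to 3 = −16 — false.  So −4/3 has no preimage and ψ is not surjective.
Hence ψ is not bijective.
Solving ψ(x) = 1: cross-multiplying gives −4x + 1 = 1(3x + 4), which rearranges to −7x = 3, so x = −3/7.

-3/7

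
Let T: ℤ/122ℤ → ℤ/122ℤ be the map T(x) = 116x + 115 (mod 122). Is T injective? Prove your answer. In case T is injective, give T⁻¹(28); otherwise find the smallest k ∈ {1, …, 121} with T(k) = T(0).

We have gcd(116, 122) = 2 > 1. Taking x_1 = 0 and x_2 = 61: T(0) = 115 and T(61) = 116·61 + 115 = 7191 ≡ 115 (mod 122).
So T(0) = T(61) while 0 ≠ 61, hence T is not injective.
Since T is not injective, we find the least positive k with T(k) = T(0): this means 116k ≡ 0 (mod 122), i.e. 122 ∣ 116k. Since gcd(116, 122) = 2, dividing through by 2 this holds exactly when 61 ∣ 58k, and as gcd(58, 61) = 1, exactly when 61 ∣ k.
The smallest positive such k is 61.

61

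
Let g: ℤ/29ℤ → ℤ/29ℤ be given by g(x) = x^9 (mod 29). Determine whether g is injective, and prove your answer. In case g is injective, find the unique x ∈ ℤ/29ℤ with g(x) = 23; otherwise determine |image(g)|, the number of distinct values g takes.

Since 29 is prime, the nonzero elements of ℤ/29ℤ form a cyclic group of order 28.
As gcd(9, 28) = 1, raising to the 9th power is a bijection on this group: if s^9 ≡ t^9 then (st^{−1})^9 = 1, and the only element of order dividing gcd(9, 28) = 1 is 1, so s = t.
With g(0) = 0 this makes g injective on all of ℤ/29ℤ, hence bijective (finite equal-size domain and codomain). In particular g is injective.
Since g is injective, we find the preimage of 23. The inverse of x ↦ x^9 on (ℤ/29ℤ)^× is x ↦ x^25, because 9·25 = 225 = 8·28 + 1 ≡ 1 (mod 28) and x^{28} = 1 for x ≠ 0 (Fermat). So g⁻¹(23) = 23^25 mod 29.
Repeated squaring mod 29: 23^1 ≡ 23, 23^2 ≡ 23² = 529 ≡ 7, 23^4 ≡ 7² = 49 ≡ 20, 23^8 ≡ 20² = 400 ≡ 23, 23^16 ≡ 23² = 529 ≡ 7. Since 25 = 16 + 8 + 1, 23^25 ≡ 7·23·23: 7·23 = 161 ≡ 16, then 16·23 = 368 ≡ 20. So 23^25 ≡ 20 (mod 29).
Hence g⁻¹(23) = 20.

20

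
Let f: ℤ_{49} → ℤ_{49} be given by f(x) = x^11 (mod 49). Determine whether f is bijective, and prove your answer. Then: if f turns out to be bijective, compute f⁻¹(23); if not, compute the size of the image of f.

f(0) = 0^11 = 0.
f(7): Repeated squaring mod 49: 7^1 ≡ 7, 7^2 ≡ 7² = 49 ≡ 0, 7^4 ≡ 0² = 0, 7^8 ≡ 0² = 0. Since 11 = 8 + 2 + 1, 7^11 ≡ 0·0·7: 0·0 = 0, then 0·7 = 0. So 7^11 ≡ 0 (mod 49).
So f(0) = f(7) = 0 while 0 ≠ 7, therefore f is not injective, hence not bijective.
Since f is not bijective, we determine |image(f)|. Computing x^11 mod 49 for each x (by repeated squaring, reducing mod 49 at every step), the values f(0), f(1), …, f(48) are: 0, 1, 39, 12, 2, 17, 27, 0, 29, 46, 26, 16, 24, 6, 0, 8, 4, 40, 30, 31, 34, 0, 36, 11, 5, 44, 38, 13, 0, 15, 18, 19, 9, 45, 41, 0, 43, 25, 33, 23, 3, 20, 0, 22, 32, 47, 37, 10, 48.
The distinct values are {0, 1, 2, 3, 4, 5, 6, 8, 9, 10, 11, 12, 13, 15, 16, 17, 18, 19, 20, 22, 23, 24, 25, 26, 27, 29, 30, 31, 32, 33, 34, 36, 37, 38, 39, 40, 41, 43, 44, 45, 46, 47, 48}; there are 43 of them.

43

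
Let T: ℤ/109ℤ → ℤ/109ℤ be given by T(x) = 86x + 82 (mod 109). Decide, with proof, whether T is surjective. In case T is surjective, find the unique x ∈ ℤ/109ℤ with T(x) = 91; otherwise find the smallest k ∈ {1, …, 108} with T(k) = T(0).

47

Since gcd(86, 109) = 1, 86 is invertible modulo 109. Euclid's algorithm: 109 = 1·86 + 23, 86 = 3·23 + 17, 23 = 1·17 + 6, 17 = 2·6 + 5, 6 = 1·5 + 1; back-substituting gives 1 = 90·86 − 71·109, so 86⁻¹ ≡ 90 (mod 109).
For any y ∈ ℤ/109ℤ, x = 90(y − 82) mod 109 satisfies T(x) = 86·90(y − 82) + 82 ≡ y (since 86·90 ≡ 1 mod 109). So every y has a preimage.
Therefore T is surjective.
Since T is surjective, we compute T⁻¹(91): solve 86x + 82 ≡ 91 (mod 109), i.e. 86x ≡ 9 (mod 109).
Multiplying by 86⁻¹ = 90 gives x ≡ 90·9 = 810 = 7·109 + 47 ≡ 47 (mod 109).
Check: T(47) = 86·47 + 82 = 4124 = 37·109 + 91 ≡ 91 (mod 109).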